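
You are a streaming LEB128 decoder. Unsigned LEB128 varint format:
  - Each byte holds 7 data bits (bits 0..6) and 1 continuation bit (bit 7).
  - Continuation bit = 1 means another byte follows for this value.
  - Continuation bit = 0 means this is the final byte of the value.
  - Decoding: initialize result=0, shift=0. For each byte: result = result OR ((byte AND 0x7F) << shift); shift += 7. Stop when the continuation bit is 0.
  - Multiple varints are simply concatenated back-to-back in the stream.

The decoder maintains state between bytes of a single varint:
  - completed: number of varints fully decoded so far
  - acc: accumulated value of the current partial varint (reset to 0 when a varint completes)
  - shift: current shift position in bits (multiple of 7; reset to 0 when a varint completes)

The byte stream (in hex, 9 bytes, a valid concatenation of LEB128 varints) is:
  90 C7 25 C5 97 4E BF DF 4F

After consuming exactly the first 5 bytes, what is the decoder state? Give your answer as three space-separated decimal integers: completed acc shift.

byte[0]=0x90 cont=1 payload=0x10: acc |= 16<<0 -> completed=0 acc=16 shift=7
byte[1]=0xC7 cont=1 payload=0x47: acc |= 71<<7 -> completed=0 acc=9104 shift=14
byte[2]=0x25 cont=0 payload=0x25: varint #1 complete (value=615312); reset -> completed=1 acc=0 shift=0
byte[3]=0xC5 cont=1 payload=0x45: acc |= 69<<0 -> completed=1 acc=69 shift=7
byte[4]=0x97 cont=1 payload=0x17: acc |= 23<<7 -> completed=1 acc=3013 shift=14

Answer: 1 3013 14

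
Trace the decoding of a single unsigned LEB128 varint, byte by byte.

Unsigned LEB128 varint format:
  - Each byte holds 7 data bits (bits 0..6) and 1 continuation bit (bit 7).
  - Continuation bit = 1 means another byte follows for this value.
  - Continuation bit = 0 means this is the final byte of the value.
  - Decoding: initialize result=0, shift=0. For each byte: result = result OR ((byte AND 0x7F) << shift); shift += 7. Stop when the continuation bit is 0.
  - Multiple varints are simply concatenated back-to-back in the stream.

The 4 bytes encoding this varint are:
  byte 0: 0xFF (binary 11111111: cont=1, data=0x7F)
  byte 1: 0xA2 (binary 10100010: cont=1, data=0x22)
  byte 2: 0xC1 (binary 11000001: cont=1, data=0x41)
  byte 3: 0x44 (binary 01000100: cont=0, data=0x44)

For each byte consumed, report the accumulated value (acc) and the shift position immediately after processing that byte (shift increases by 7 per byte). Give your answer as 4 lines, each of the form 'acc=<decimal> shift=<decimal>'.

byte 0=0xFF: payload=0x7F=127, contrib = 127<<0 = 127; acc -> 127, shift -> 7
byte 1=0xA2: payload=0x22=34, contrib = 34<<7 = 4352; acc -> 4479, shift -> 14
byte 2=0xC1: payload=0x41=65, contrib = 65<<14 = 1064960; acc -> 1069439, shift -> 21
byte 3=0x44: payload=0x44=68, contrib = 68<<21 = 142606336; acc -> 143675775, shift -> 28

Answer: acc=127 shift=7
acc=4479 shift=14
acc=1069439 shift=21
acc=143675775 shift=28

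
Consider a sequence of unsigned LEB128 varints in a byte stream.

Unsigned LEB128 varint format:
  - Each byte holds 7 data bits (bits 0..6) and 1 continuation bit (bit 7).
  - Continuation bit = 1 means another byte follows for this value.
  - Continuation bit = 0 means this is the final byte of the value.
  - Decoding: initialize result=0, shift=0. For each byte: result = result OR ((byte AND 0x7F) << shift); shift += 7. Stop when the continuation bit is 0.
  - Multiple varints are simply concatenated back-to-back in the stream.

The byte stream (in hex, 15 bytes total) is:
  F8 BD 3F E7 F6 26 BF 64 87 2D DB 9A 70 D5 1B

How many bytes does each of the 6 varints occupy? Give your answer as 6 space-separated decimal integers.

  byte[0]=0xF8 cont=1 payload=0x78=120: acc |= 120<<0 -> acc=120 shift=7
  byte[1]=0xBD cont=1 payload=0x3D=61: acc |= 61<<7 -> acc=7928 shift=14
  byte[2]=0x3F cont=0 payload=0x3F=63: acc |= 63<<14 -> acc=1040120 shift=21 [end]
Varint 1: bytes[0:3] = F8 BD 3F -> value 1040120 (3 byte(s))
  byte[3]=0xE7 cont=1 payload=0x67=103: acc |= 103<<0 -> acc=103 shift=7
  byte[4]=0xF6 cont=1 payload=0x76=118: acc |= 118<<7 -> acc=15207 shift=14
  byte[5]=0x26 cont=0 payload=0x26=38: acc |= 38<<14 -> acc=637799 shift=21 [end]
Varint 2: bytes[3:6] = E7 F6 26 -> value 637799 (3 byte(s))
  byte[6]=0xBF cont=1 payload=0x3F=63: acc |= 63<<0 -> acc=63 shift=7
  byte[7]=0x64 cont=0 payload=0x64=100: acc |= 100<<7 -> acc=12863 shift=14 [end]
Varint 3: bytes[6:8] = BF 64 -> value 12863 (2 byte(s))
  byte[8]=0x87 cont=1 payload=0x07=7: acc |= 7<<0 -> acc=7 shift=7
  byte[9]=0x2D cont=0 payload=0x2D=45: acc |= 45<<7 -> acc=5767 shift=14 [end]
Varint 4: bytes[8:10] = 87 2D -> value 5767 (2 byte(s))
  byte[10]=0xDB cont=1 payload=0x5B=91: acc |= 91<<0 -> acc=91 shift=7
  byte[11]=0x9A cont=1 payload=0x1A=26: acc |= 26<<7 -> acc=3419 shift=14
  byte[12]=0x70 cont=0 payload=0x70=112: acc |= 112<<14 -> acc=1838427 shift=21 [end]
Varint 5: bytes[10:13] = DB 9A 70 -> value 1838427 (3 byte(s))
  byte[13]=0xD5 cont=1 payload=0x55=85: acc |= 85<<0 -> acc=85 shift=7
  byte[14]=0x1B cont=0 payload=0x1B=27: acc |= 27<<7 -> acc=3541 shift=14 [end]
Varint 6: bytes[13:15] = D5 1B -> value 3541 (2 byte(s))

Answer: 3 3 2 2 3 2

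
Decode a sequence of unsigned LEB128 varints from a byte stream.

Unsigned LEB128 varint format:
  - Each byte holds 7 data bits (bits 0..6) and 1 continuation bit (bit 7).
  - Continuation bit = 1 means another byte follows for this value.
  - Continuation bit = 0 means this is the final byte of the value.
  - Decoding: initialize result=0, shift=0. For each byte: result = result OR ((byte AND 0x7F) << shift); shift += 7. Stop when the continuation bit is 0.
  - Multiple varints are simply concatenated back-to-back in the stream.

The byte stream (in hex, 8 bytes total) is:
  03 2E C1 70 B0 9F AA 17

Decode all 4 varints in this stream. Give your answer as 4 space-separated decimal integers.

Answer: 3 46 14401 48926640

Derivation:
  byte[0]=0x03 cont=0 payload=0x03=3: acc |= 3<<0 -> acc=3 shift=7 [end]
Varint 1: bytes[0:1] = 03 -> value 3 (1 byte(s))
  byte[1]=0x2E cont=0 payload=0x2E=46: acc |= 46<<0 -> acc=46 shift=7 [end]
Varint 2: bytes[1:2] = 2E -> value 46 (1 byte(s))
  byte[2]=0xC1 cont=1 payload=0x41=65: acc |= 65<<0 -> acc=65 shift=7
  byte[3]=0x70 cont=0 payload=0x70=112: acc |= 112<<7 -> acc=14401 shift=14 [end]
Varint 3: bytes[2:4] = C1 70 -> value 14401 (2 byte(s))
  byte[4]=0xB0 cont=1 payload=0x30=48: acc |= 48<<0 -> acc=48 shift=7
  byte[5]=0x9F cont=1 payload=0x1F=31: acc |= 31<<7 -> acc=4016 shift=14
  byte[6]=0xAA cont=1 payload=0x2A=42: acc |= 42<<14 -> acc=692144 shift=21
  byte[7]=0x17 cont=0 payload=0x17=23: acc |= 23<<21 -> acc=48926640 shift=28 [end]
Varint 4: bytes[4:8] = B0 9F AA 17 -> value 48926640 (4 byte(s))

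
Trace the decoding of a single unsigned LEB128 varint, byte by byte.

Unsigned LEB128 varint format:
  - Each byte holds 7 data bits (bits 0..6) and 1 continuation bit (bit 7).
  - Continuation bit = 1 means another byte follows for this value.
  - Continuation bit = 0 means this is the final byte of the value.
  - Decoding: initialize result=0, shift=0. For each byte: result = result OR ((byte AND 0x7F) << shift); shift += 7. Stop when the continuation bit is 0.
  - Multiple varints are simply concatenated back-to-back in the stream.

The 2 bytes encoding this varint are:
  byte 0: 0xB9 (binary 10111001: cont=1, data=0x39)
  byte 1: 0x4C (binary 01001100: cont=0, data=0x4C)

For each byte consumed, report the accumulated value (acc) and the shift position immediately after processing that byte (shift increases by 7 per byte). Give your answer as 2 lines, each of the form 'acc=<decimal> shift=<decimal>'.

byte 0=0xB9: payload=0x39=57, contrib = 57<<0 = 57; acc -> 57, shift -> 7
byte 1=0x4C: payload=0x4C=76, contrib = 76<<7 = 9728; acc -> 9785, shift -> 14

Answer: acc=57 shift=7
acc=9785 shift=14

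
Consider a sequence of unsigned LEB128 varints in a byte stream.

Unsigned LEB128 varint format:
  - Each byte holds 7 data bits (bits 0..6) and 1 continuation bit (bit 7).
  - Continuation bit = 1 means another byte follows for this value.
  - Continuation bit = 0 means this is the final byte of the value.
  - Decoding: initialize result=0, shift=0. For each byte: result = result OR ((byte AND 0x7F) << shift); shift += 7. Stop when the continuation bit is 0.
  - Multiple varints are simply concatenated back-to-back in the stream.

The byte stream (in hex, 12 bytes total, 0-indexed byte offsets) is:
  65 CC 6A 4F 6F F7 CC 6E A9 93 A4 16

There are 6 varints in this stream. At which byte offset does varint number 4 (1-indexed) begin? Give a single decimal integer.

Answer: 4

Derivation:
  byte[0]=0x65 cont=0 payload=0x65=101: acc |= 101<<0 -> acc=101 shift=7 [end]
Varint 1: bytes[0:1] = 65 -> value 101 (1 byte(s))
  byte[1]=0xCC cont=1 payload=0x4C=76: acc |= 76<<0 -> acc=76 shift=7
  byte[2]=0x6A cont=0 payload=0x6A=106: acc |= 106<<7 -> acc=13644 shift=14 [end]
Varint 2: bytes[1:3] = CC 6A -> value 13644 (2 byte(s))
  byte[3]=0x4F cont=0 payload=0x4F=79: acc |= 79<<0 -> acc=79 shift=7 [end]
Varint 3: bytes[3:4] = 4F -> value 79 (1 byte(s))
  byte[4]=0x6F cont=0 payload=0x6F=111: acc |= 111<<0 -> acc=111 shift=7 [end]
Varint 4: bytes[4:5] = 6F -> value 111 (1 byte(s))
  byte[5]=0xF7 cont=1 payload=0x77=119: acc |= 119<<0 -> acc=119 shift=7
  byte[6]=0xCC cont=1 payload=0x4C=76: acc |= 76<<7 -> acc=9847 shift=14
  byte[7]=0x6E cont=0 payload=0x6E=110: acc |= 110<<14 -> acc=1812087 shift=21 [end]
Varint 5: bytes[5:8] = F7 CC 6E -> value 1812087 (3 byte(s))
  byte[8]=0xA9 cont=1 payload=0x29=41: acc |= 41<<0 -> acc=41 shift=7
  byte[9]=0x93 cont=1 payload=0x13=19: acc |= 19<<7 -> acc=2473 shift=14
  byte[10]=0xA4 cont=1 payload=0x24=36: acc |= 36<<14 -> acc=592297 shift=21
  byte[11]=0x16 cont=0 payload=0x16=22: acc |= 22<<21 -> acc=46729641 shift=28 [end]
Varint 6: bytes[8:12] = A9 93 A4 16 -> value 46729641 (4 byte(s))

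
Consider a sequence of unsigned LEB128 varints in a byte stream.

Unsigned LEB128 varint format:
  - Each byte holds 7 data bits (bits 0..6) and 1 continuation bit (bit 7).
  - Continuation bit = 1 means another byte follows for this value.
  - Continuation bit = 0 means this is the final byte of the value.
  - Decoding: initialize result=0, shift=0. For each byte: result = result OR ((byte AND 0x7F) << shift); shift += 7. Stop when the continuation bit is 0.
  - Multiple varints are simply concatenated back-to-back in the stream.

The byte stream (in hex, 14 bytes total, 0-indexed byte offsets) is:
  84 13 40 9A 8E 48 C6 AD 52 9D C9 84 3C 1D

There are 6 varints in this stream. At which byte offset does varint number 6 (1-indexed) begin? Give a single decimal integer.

Answer: 13

Derivation:
  byte[0]=0x84 cont=1 payload=0x04=4: acc |= 4<<0 -> acc=4 shift=7
  byte[1]=0x13 cont=0 payload=0x13=19: acc |= 19<<7 -> acc=2436 shift=14 [end]
Varint 1: bytes[0:2] = 84 13 -> value 2436 (2 byte(s))
  byte[2]=0x40 cont=0 payload=0x40=64: acc |= 64<<0 -> acc=64 shift=7 [end]
Varint 2: bytes[2:3] = 40 -> value 64 (1 byte(s))
  byte[3]=0x9A cont=1 payload=0x1A=26: acc |= 26<<0 -> acc=26 shift=7
  byte[4]=0x8E cont=1 payload=0x0E=14: acc |= 14<<7 -> acc=1818 shift=14
  byte[5]=0x48 cont=0 payload=0x48=72: acc |= 72<<14 -> acc=1181466 shift=21 [end]
Varint 3: bytes[3:6] = 9A 8E 48 -> value 1181466 (3 byte(s))
  byte[6]=0xC6 cont=1 payload=0x46=70: acc |= 70<<0 -> acc=70 shift=7
  byte[7]=0xAD cont=1 payload=0x2D=45: acc |= 45<<7 -> acc=5830 shift=14
  byte[8]=0x52 cont=0 payload=0x52=82: acc |= 82<<14 -> acc=1349318 shift=21 [end]
Varint 4: bytes[6:9] = C6 AD 52 -> value 1349318 (3 byte(s))
  byte[9]=0x9D cont=1 payload=0x1D=29: acc |= 29<<0 -> acc=29 shift=7
  byte[10]=0xC9 cont=1 payload=0x49=73: acc |= 73<<7 -> acc=9373 shift=14
  byte[11]=0x84 cont=1 payload=0x04=4: acc |= 4<<14 -> acc=74909 shift=21
  byte[12]=0x3C cont=0 payload=0x3C=60: acc |= 60<<21 -> acc=125904029 shift=28 [end]
Varint 5: bytes[9:13] = 9D C9 84 3C -> value 125904029 (4 byte(s))
  byte[13]=0x1D cont=0 payload=0x1D=29: acc |= 29<<0 -> acc=29 shift=7 [end]
Varint 6: bytes[13:14] = 1D -> value 29 (1 byte(s))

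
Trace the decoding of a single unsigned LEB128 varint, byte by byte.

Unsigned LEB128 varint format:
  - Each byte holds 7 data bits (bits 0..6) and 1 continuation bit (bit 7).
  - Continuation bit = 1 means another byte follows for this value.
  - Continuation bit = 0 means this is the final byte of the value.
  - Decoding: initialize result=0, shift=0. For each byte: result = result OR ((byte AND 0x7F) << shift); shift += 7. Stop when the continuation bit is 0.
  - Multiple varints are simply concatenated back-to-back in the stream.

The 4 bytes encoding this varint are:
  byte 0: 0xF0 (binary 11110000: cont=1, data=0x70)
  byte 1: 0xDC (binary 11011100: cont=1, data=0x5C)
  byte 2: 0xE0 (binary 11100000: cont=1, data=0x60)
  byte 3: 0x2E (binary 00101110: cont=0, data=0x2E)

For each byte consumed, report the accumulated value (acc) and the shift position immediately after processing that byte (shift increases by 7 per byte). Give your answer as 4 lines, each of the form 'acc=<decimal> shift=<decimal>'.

byte 0=0xF0: payload=0x70=112, contrib = 112<<0 = 112; acc -> 112, shift -> 7
byte 1=0xDC: payload=0x5C=92, contrib = 92<<7 = 11776; acc -> 11888, shift -> 14
byte 2=0xE0: payload=0x60=96, contrib = 96<<14 = 1572864; acc -> 1584752, shift -> 21
byte 3=0x2E: payload=0x2E=46, contrib = 46<<21 = 96468992; acc -> 98053744, shift -> 28

Answer: acc=112 shift=7
acc=11888 shift=14
acc=1584752 shift=21
acc=98053744 shift=28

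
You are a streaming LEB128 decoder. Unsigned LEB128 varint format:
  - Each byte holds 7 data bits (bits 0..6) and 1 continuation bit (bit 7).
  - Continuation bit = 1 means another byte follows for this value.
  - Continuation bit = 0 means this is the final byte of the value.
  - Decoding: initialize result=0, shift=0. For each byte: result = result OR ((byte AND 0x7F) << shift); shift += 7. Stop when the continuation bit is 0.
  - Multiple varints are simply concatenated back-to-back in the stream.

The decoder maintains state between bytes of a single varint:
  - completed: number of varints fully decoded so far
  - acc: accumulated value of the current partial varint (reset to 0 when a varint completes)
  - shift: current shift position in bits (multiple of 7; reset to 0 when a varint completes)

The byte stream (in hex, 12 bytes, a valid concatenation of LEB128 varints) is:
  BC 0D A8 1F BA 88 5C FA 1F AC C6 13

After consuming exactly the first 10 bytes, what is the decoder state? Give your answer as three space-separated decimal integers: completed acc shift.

byte[0]=0xBC cont=1 payload=0x3C: acc |= 60<<0 -> completed=0 acc=60 shift=7
byte[1]=0x0D cont=0 payload=0x0D: varint #1 complete (value=1724); reset -> completed=1 acc=0 shift=0
byte[2]=0xA8 cont=1 payload=0x28: acc |= 40<<0 -> completed=1 acc=40 shift=7
byte[3]=0x1F cont=0 payload=0x1F: varint #2 complete (value=4008); reset -> completed=2 acc=0 shift=0
byte[4]=0xBA cont=1 payload=0x3A: acc |= 58<<0 -> completed=2 acc=58 shift=7
byte[5]=0x88 cont=1 payload=0x08: acc |= 8<<7 -> completed=2 acc=1082 shift=14
byte[6]=0x5C cont=0 payload=0x5C: varint #3 complete (value=1508410); reset -> completed=3 acc=0 shift=0
byte[7]=0xFA cont=1 payload=0x7A: acc |= 122<<0 -> completed=3 acc=122 shift=7
byte[8]=0x1F cont=0 payload=0x1F: varint #4 complete (value=4090); reset -> completed=4 acc=0 shift=0
byte[9]=0xAC cont=1 payload=0x2C: acc |= 44<<0 -> completed=4 acc=44 shift=7

Answer: 4 44 7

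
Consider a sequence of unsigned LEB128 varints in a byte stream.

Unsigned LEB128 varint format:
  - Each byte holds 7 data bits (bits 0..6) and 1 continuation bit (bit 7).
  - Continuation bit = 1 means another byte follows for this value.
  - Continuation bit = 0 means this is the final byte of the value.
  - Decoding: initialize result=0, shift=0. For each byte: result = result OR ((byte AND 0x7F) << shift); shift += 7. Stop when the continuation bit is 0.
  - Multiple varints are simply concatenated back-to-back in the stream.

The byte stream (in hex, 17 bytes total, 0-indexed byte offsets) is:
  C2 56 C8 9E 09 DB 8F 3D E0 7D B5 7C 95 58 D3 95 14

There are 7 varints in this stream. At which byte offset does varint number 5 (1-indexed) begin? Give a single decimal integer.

  byte[0]=0xC2 cont=1 payload=0x42=66: acc |= 66<<0 -> acc=66 shift=7
  byte[1]=0x56 cont=0 payload=0x56=86: acc |= 86<<7 -> acc=11074 shift=14 [end]
Varint 1: bytes[0:2] = C2 56 -> value 11074 (2 byte(s))
  byte[2]=0xC8 cont=1 payload=0x48=72: acc |= 72<<0 -> acc=72 shift=7
  byte[3]=0x9E cont=1 payload=0x1E=30: acc |= 30<<7 -> acc=3912 shift=14
  byte[4]=0x09 cont=0 payload=0x09=9: acc |= 9<<14 -> acc=151368 shift=21 [end]
Varint 2: bytes[2:5] = C8 9E 09 -> value 151368 (3 byte(s))
  byte[5]=0xDB cont=1 payload=0x5B=91: acc |= 91<<0 -> acc=91 shift=7
  byte[6]=0x8F cont=1 payload=0x0F=15: acc |= 15<<7 -> acc=2011 shift=14
  byte[7]=0x3D cont=0 payload=0x3D=61: acc |= 61<<14 -> acc=1001435 shift=21 [end]
Varint 3: bytes[5:8] = DB 8F 3D -> value 1001435 (3 byte(s))
  byte[8]=0xE0 cont=1 payload=0x60=96: acc |= 96<<0 -> acc=96 shift=7
  byte[9]=0x7D cont=0 payload=0x7D=125: acc |= 125<<7 -> acc=16096 shift=14 [end]
Varint 4: bytes[8:10] = E0 7D -> value 16096 (2 byte(s))
  byte[10]=0xB5 cont=1 payload=0x35=53: acc |= 53<<0 -> acc=53 shift=7
  byte[11]=0x7C cont=0 payload=0x7C=124: acc |= 124<<7 -> acc=15925 shift=14 [end]
Varint 5: bytes[10:12] = B5 7C -> value 15925 (2 byte(s))
  byte[12]=0x95 cont=1 payload=0x15=21: acc |= 21<<0 -> acc=21 shift=7
  byte[13]=0x58 cont=0 payload=0x58=88: acc |= 88<<7 -> acc=11285 shift=14 [end]
Varint 6: bytes[12:14] = 95 58 -> value 11285 (2 byte(s))
  byte[14]=0xD3 cont=1 payload=0x53=83: acc |= 83<<0 -> acc=83 shift=7
  byte[15]=0x95 cont=1 payload=0x15=21: acc |= 21<<7 -> acc=2771 shift=14
  byte[16]=0x14 cont=0 payload=0x14=20: acc |= 20<<14 -> acc=330451 shift=21 [end]
Varint 7: bytes[14:17] = D3 95 14 -> value 330451 (3 byte(s))

Answer: 10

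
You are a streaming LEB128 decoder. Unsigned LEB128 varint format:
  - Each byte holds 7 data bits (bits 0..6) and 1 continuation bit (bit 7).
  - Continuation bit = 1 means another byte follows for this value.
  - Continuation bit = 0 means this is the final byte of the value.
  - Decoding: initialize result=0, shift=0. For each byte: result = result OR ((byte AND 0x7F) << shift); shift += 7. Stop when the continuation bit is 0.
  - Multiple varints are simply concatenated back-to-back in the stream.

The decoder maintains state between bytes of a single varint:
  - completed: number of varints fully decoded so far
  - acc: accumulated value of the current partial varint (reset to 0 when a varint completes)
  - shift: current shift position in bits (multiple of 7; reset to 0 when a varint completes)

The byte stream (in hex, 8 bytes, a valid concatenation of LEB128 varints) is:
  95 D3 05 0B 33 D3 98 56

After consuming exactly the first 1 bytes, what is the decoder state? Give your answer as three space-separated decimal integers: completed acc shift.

Answer: 0 21 7

Derivation:
byte[0]=0x95 cont=1 payload=0x15: acc |= 21<<0 -> completed=0 acc=21 shift=7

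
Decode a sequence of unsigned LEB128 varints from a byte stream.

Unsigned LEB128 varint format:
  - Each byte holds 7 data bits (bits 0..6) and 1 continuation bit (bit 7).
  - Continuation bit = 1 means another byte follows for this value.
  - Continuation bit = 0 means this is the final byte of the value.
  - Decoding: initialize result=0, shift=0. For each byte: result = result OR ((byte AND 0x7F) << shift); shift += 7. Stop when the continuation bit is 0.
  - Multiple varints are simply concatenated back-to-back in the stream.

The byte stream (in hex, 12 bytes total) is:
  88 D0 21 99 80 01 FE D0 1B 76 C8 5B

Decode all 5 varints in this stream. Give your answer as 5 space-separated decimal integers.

  byte[0]=0x88 cont=1 payload=0x08=8: acc |= 8<<0 -> acc=8 shift=7
  byte[1]=0xD0 cont=1 payload=0x50=80: acc |= 80<<7 -> acc=10248 shift=14
  byte[2]=0x21 cont=0 payload=0x21=33: acc |= 33<<14 -> acc=550920 shift=21 [end]
Varint 1: bytes[0:3] = 88 D0 21 -> value 550920 (3 byte(s))
  byte[3]=0x99 cont=1 payload=0x19=25: acc |= 25<<0 -> acc=25 shift=7
  byte[4]=0x80 cont=1 payload=0x00=0: acc |= 0<<7 -> acc=25 shift=14
  byte[5]=0x01 cont=0 payload=0x01=1: acc |= 1<<14 -> acc=16409 shift=21 [end]
Varint 2: bytes[3:6] = 99 80 01 -> value 16409 (3 byte(s))
  byte[6]=0xFE cont=1 payload=0x7E=126: acc |= 126<<0 -> acc=126 shift=7
  byte[7]=0xD0 cont=1 payload=0x50=80: acc |= 80<<7 -> acc=10366 shift=14
  byte[8]=0x1B cont=0 payload=0x1B=27: acc |= 27<<14 -> acc=452734 shift=21 [end]
Varint 3: bytes[6:9] = FE D0 1B -> value 452734 (3 byte(s))
  byte[9]=0x76 cont=0 payload=0x76=118: acc |= 118<<0 -> acc=118 shift=7 [end]
Varint 4: bytes[9:10] = 76 -> value 118 (1 byte(s))
  byte[10]=0xC8 cont=1 payload=0x48=72: acc |= 72<<0 -> acc=72 shift=7
  byte[11]=0x5B cont=0 payload=0x5B=91: acc |= 91<<7 -> acc=11720 shift=14 [end]
Varint 5: bytes[10:12] = C8 5B -> value 11720 (2 byte(s))

Answer: 550920 16409 452734 118 11720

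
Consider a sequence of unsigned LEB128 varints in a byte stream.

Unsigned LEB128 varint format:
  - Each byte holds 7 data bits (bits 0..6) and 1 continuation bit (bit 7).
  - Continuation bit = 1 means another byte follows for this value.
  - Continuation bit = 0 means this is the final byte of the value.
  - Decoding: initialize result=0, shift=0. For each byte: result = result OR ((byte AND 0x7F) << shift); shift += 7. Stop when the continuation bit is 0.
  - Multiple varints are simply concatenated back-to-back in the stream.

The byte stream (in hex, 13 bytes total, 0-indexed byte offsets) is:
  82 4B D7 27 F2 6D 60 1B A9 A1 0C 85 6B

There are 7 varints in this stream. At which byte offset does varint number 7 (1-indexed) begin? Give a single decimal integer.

  byte[0]=0x82 cont=1 payload=0x02=2: acc |= 2<<0 -> acc=2 shift=7
  byte[1]=0x4B cont=0 payload=0x4B=75: acc |= 75<<7 -> acc=9602 shift=14 [end]
Varint 1: bytes[0:2] = 82 4B -> value 9602 (2 byte(s))
  byte[2]=0xD7 cont=1 payload=0x57=87: acc |= 87<<0 -> acc=87 shift=7
  byte[3]=0x27 cont=0 payload=0x27=39: acc |= 39<<7 -> acc=5079 shift=14 [end]
Varint 2: bytes[2:4] = D7 27 -> value 5079 (2 byte(s))
  byte[4]=0xF2 cont=1 payload=0x72=114: acc |= 114<<0 -> acc=114 shift=7
  byte[5]=0x6D cont=0 payload=0x6D=109: acc |= 109<<7 -> acc=14066 shift=14 [end]
Varint 3: bytes[4:6] = F2 6D -> value 14066 (2 byte(s))
  byte[6]=0x60 cont=0 payload=0x60=96: acc |= 96<<0 -> acc=96 shift=7 [end]
Varint 4: bytes[6:7] = 60 -> value 96 (1 byte(s))
  byte[7]=0x1B cont=0 payload=0x1B=27: acc |= 27<<0 -> acc=27 shift=7 [end]
Varint 5: bytes[7:8] = 1B -> value 27 (1 byte(s))
  byte[8]=0xA9 cont=1 payload=0x29=41: acc |= 41<<0 -> acc=41 shift=7
  byte[9]=0xA1 cont=1 payload=0x21=33: acc |= 33<<7 -> acc=4265 shift=14
  byte[10]=0x0C cont=0 payload=0x0C=12: acc |= 12<<14 -> acc=200873 shift=21 [end]
Varint 6: bytes[8:11] = A9 A1 0C -> value 200873 (3 byte(s))
  byte[11]=0x85 cont=1 payload=0x05=5: acc |= 5<<0 -> acc=5 shift=7
  byte[12]=0x6B cont=0 payload=0x6B=107: acc |= 107<<7 -> acc=13701 shift=14 [end]
Varint 7: bytes[11:13] = 85 6B -> value 13701 (2 byte(s))

Answer: 11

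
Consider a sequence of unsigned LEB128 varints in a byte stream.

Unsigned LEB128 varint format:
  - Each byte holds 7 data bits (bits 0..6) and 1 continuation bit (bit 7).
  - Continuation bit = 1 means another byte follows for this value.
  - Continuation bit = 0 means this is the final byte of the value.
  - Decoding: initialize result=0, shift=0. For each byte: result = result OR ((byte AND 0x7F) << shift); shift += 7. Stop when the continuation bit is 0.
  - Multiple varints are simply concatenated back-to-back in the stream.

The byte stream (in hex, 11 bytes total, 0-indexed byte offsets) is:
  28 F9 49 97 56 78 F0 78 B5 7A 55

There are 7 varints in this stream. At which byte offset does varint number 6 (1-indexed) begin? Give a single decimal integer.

  byte[0]=0x28 cont=0 payload=0x28=40: acc |= 40<<0 -> acc=40 shift=7 [end]
Varint 1: bytes[0:1] = 28 -> value 40 (1 byte(s))
  byte[1]=0xF9 cont=1 payload=0x79=121: acc |= 121<<0 -> acc=121 shift=7
  byte[2]=0x49 cont=0 payload=0x49=73: acc |= 73<<7 -> acc=9465 shift=14 [end]
Varint 2: bytes[1:3] = F9 49 -> value 9465 (2 byte(s))
  byte[3]=0x97 cont=1 payload=0x17=23: acc |= 23<<0 -> acc=23 shift=7
  byte[4]=0x56 cont=0 payload=0x56=86: acc |= 86<<7 -> acc=11031 shift=14 [end]
Varint 3: bytes[3:5] = 97 56 -> value 11031 (2 byte(s))
  byte[5]=0x78 cont=0 payload=0x78=120: acc |= 120<<0 -> acc=120 shift=7 [end]
Varint 4: bytes[5:6] = 78 -> value 120 (1 byte(s))
  byte[6]=0xF0 cont=1 payload=0x70=112: acc |= 112<<0 -> acc=112 shift=7
  byte[7]=0x78 cont=0 payload=0x78=120: acc |= 120<<7 -> acc=15472 shift=14 [end]
Varint 5: bytes[6:8] = F0 78 -> value 15472 (2 byte(s))
  byte[8]=0xB5 cont=1 payload=0x35=53: acc |= 53<<0 -> acc=53 shift=7
  byte[9]=0x7A cont=0 payload=0x7A=122: acc |= 122<<7 -> acc=15669 shift=14 [end]
Varint 6: bytes[8:10] = B5 7A -> value 15669 (2 byte(s))
  byte[10]=0x55 cont=0 payload=0x55=85: acc |= 85<<0 -> acc=85 shift=7 [end]
Varint 7: bytes[10:11] = 55 -> value 85 (1 byte(s))

Answer: 8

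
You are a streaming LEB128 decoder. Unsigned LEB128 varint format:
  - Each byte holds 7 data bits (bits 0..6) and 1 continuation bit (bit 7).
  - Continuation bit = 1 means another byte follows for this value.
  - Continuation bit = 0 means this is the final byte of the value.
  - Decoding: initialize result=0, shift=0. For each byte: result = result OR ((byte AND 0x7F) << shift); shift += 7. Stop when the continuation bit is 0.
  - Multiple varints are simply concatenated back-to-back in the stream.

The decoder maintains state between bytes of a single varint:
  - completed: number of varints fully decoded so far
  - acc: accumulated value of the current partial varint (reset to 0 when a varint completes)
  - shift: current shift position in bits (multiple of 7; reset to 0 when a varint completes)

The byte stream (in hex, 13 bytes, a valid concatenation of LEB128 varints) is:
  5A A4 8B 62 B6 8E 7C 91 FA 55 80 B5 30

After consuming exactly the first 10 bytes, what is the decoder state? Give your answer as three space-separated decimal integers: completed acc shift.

byte[0]=0x5A cont=0 payload=0x5A: varint #1 complete (value=90); reset -> completed=1 acc=0 shift=0
byte[1]=0xA4 cont=1 payload=0x24: acc |= 36<<0 -> completed=1 acc=36 shift=7
byte[2]=0x8B cont=1 payload=0x0B: acc |= 11<<7 -> completed=1 acc=1444 shift=14
byte[3]=0x62 cont=0 payload=0x62: varint #2 complete (value=1607076); reset -> completed=2 acc=0 shift=0
byte[4]=0xB6 cont=1 payload=0x36: acc |= 54<<0 -> completed=2 acc=54 shift=7
byte[5]=0x8E cont=1 payload=0x0E: acc |= 14<<7 -> completed=2 acc=1846 shift=14
byte[6]=0x7C cont=0 payload=0x7C: varint #3 complete (value=2033462); reset -> completed=3 acc=0 shift=0
byte[7]=0x91 cont=1 payload=0x11: acc |= 17<<0 -> completed=3 acc=17 shift=7
byte[8]=0xFA cont=1 payload=0x7A: acc |= 122<<7 -> completed=3 acc=15633 shift=14
byte[9]=0x55 cont=0 payload=0x55: varint #4 complete (value=1408273); reset -> completed=4 acc=0 shift=0

Answer: 4 0 0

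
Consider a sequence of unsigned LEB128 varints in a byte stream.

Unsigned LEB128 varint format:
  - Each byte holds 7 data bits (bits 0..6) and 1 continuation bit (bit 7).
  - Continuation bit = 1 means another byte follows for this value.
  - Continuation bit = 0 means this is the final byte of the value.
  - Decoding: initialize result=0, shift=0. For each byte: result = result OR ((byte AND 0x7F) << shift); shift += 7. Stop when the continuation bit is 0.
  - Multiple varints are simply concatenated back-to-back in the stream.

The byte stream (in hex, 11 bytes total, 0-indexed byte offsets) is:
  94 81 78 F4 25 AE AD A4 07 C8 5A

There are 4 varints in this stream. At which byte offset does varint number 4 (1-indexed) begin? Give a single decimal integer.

  byte[0]=0x94 cont=1 payload=0x14=20: acc |= 20<<0 -> acc=20 shift=7
  byte[1]=0x81 cont=1 payload=0x01=1: acc |= 1<<7 -> acc=148 shift=14
  byte[2]=0x78 cont=0 payload=0x78=120: acc |= 120<<14 -> acc=1966228 shift=21 [end]
Varint 1: bytes[0:3] = 94 81 78 -> value 1966228 (3 byte(s))
  byte[3]=0xF4 cont=1 payload=0x74=116: acc |= 116<<0 -> acc=116 shift=7
  byte[4]=0x25 cont=0 payload=0x25=37: acc |= 37<<7 -> acc=4852 shift=14 [end]
Varint 2: bytes[3:5] = F4 25 -> value 4852 (2 byte(s))
  byte[5]=0xAE cont=1 payload=0x2E=46: acc |= 46<<0 -> acc=46 shift=7
  byte[6]=0xAD cont=1 payload=0x2D=45: acc |= 45<<7 -> acc=5806 shift=14
  byte[7]=0xA4 cont=1 payload=0x24=36: acc |= 36<<14 -> acc=595630 shift=21
  byte[8]=0x07 cont=0 payload=0x07=7: acc |= 7<<21 -> acc=15275694 shift=28 [end]
Varint 3: bytes[5:9] = AE AD A4 07 -> value 15275694 (4 byte(s))
  byte[9]=0xC8 cont=1 payload=0x48=72: acc |= 72<<0 -> acc=72 shift=7
  byte[10]=0x5A cont=0 payload=0x5A=90: acc |= 90<<7 -> acc=11592 shift=14 [end]
Varint 4: bytes[9:11] = C8 5A -> value 11592 (2 byte(s))

Answer: 9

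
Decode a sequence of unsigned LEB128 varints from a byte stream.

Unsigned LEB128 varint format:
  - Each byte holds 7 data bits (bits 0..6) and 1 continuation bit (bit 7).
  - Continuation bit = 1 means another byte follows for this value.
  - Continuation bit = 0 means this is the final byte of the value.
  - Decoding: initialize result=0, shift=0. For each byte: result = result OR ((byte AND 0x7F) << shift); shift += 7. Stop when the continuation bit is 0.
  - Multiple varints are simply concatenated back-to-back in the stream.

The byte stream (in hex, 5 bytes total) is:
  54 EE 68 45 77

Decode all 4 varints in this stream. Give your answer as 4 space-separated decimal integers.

Answer: 84 13422 69 119

Derivation:
  byte[0]=0x54 cont=0 payload=0x54=84: acc |= 84<<0 -> acc=84 shift=7 [end]
Varint 1: bytes[0:1] = 54 -> value 84 (1 byte(s))
  byte[1]=0xEE cont=1 payload=0x6E=110: acc |= 110<<0 -> acc=110 shift=7
  byte[2]=0x68 cont=0 payload=0x68=104: acc |= 104<<7 -> acc=13422 shift=14 [end]
Varint 2: bytes[1:3] = EE 68 -> value 13422 (2 byte(s))
  byte[3]=0x45 cont=0 payload=0x45=69: acc |= 69<<0 -> acc=69 shift=7 [end]
Varint 3: bytes[3:4] = 45 -> value 69 (1 byte(s))
  byte[4]=0x77 cont=0 payload=0x77=119: acc |= 119<<0 -> acc=119 shift=7 [end]
Varint 4: bytes[4:5] = 77 -> value 119 (1 byte(s))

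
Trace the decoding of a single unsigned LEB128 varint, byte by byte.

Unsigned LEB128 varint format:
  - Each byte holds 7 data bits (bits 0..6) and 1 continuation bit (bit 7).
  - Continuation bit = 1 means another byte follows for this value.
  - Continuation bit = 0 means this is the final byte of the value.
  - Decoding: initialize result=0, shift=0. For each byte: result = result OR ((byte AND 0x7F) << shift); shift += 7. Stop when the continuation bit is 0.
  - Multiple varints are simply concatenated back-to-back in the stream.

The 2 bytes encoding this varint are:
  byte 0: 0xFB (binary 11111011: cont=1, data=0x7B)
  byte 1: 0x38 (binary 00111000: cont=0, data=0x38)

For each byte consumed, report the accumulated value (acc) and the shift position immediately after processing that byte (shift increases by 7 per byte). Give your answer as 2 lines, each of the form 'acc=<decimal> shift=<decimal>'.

byte 0=0xFB: payload=0x7B=123, contrib = 123<<0 = 123; acc -> 123, shift -> 7
byte 1=0x38: payload=0x38=56, contrib = 56<<7 = 7168; acc -> 7291, shift -> 14

Answer: acc=123 shift=7
acc=7291 shift=14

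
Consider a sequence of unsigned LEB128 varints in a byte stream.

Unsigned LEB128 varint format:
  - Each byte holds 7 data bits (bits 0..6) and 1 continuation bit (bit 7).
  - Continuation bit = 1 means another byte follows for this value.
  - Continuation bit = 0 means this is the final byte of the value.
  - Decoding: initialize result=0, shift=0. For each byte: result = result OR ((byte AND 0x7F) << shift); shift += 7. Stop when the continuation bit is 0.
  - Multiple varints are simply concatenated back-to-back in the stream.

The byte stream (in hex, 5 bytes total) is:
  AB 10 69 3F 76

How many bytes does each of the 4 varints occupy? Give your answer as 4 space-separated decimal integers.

Answer: 2 1 1 1

Derivation:
  byte[0]=0xAB cont=1 payload=0x2B=43: acc |= 43<<0 -> acc=43 shift=7
  byte[1]=0x10 cont=0 payload=0x10=16: acc |= 16<<7 -> acc=2091 shift=14 [end]
Varint 1: bytes[0:2] = AB 10 -> value 2091 (2 byte(s))
  byte[2]=0x69 cont=0 payload=0x69=105: acc |= 105<<0 -> acc=105 shift=7 [end]
Varint 2: bytes[2:3] = 69 -> value 105 (1 byte(s))
  byte[3]=0x3F cont=0 payload=0x3F=63: acc |= 63<<0 -> acc=63 shift=7 [end]
Varint 3: bytes[3:4] = 3F -> value 63 (1 byte(s))
  byte[4]=0x76 cont=0 payload=0x76=118: acc |= 118<<0 -> acc=118 shift=7 [end]
Varint 4: bytes[4:5] = 76 -> value 118 (1 byte(s))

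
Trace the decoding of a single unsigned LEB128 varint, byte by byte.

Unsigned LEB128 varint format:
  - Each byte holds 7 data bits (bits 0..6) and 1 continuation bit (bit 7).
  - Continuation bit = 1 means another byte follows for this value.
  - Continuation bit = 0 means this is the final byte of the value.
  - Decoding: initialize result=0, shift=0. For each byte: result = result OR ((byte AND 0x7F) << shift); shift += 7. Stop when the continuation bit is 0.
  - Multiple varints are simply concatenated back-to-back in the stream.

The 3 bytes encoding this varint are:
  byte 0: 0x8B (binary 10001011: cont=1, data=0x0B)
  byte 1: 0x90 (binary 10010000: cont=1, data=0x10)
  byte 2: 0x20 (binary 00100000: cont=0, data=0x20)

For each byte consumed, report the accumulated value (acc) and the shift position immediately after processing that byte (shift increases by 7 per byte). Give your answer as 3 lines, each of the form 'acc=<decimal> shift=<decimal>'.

Answer: acc=11 shift=7
acc=2059 shift=14
acc=526347 shift=21

Derivation:
byte 0=0x8B: payload=0x0B=11, contrib = 11<<0 = 11; acc -> 11, shift -> 7
byte 1=0x90: payload=0x10=16, contrib = 16<<7 = 2048; acc -> 2059, shift -> 14
byte 2=0x20: payload=0x20=32, contrib = 32<<14 = 524288; acc -> 526347, shift -> 21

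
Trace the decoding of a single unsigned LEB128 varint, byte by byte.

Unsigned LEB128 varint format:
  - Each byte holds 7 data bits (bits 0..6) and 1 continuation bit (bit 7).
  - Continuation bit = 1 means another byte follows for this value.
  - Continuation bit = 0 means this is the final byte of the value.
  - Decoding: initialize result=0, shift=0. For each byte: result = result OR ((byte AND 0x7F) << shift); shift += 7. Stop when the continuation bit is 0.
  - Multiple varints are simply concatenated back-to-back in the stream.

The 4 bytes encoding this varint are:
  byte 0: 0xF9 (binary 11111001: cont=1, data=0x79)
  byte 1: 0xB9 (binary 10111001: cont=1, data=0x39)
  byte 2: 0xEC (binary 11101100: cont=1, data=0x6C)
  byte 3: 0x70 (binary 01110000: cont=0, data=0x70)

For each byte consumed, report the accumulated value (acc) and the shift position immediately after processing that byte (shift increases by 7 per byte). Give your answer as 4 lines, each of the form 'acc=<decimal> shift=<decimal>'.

Answer: acc=121 shift=7
acc=7417 shift=14
acc=1776889 shift=21
acc=236657913 shift=28

Derivation:
byte 0=0xF9: payload=0x79=121, contrib = 121<<0 = 121; acc -> 121, shift -> 7
byte 1=0xB9: payload=0x39=57, contrib = 57<<7 = 7296; acc -> 7417, shift -> 14
byte 2=0xEC: payload=0x6C=108, contrib = 108<<14 = 1769472; acc -> 1776889, shift -> 21
byte 3=0x70: payload=0x70=112, contrib = 112<<21 = 234881024; acc -> 236657913, shift -> 28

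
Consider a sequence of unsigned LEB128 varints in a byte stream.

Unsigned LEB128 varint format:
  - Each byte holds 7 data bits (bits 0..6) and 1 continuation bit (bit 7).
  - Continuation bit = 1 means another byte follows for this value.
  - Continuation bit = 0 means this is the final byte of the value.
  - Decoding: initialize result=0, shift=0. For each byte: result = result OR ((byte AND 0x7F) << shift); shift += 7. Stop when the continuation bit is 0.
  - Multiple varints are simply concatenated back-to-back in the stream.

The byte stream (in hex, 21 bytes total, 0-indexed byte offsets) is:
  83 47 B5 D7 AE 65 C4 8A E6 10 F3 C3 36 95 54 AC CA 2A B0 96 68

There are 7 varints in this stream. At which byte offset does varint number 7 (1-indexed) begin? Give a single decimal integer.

  byte[0]=0x83 cont=1 payload=0x03=3: acc |= 3<<0 -> acc=3 shift=7
  byte[1]=0x47 cont=0 payload=0x47=71: acc |= 71<<7 -> acc=9091 shift=14 [end]
Varint 1: bytes[0:2] = 83 47 -> value 9091 (2 byte(s))
  byte[2]=0xB5 cont=1 payload=0x35=53: acc |= 53<<0 -> acc=53 shift=7
  byte[3]=0xD7 cont=1 payload=0x57=87: acc |= 87<<7 -> acc=11189 shift=14
  byte[4]=0xAE cont=1 payload=0x2E=46: acc |= 46<<14 -> acc=764853 shift=21
  byte[5]=0x65 cont=0 payload=0x65=101: acc |= 101<<21 -> acc=212577205 shift=28 [end]
Varint 2: bytes[2:6] = B5 D7 AE 65 -> value 212577205 (4 byte(s))
  byte[6]=0xC4 cont=1 payload=0x44=68: acc |= 68<<0 -> acc=68 shift=7
  byte[7]=0x8A cont=1 payload=0x0A=10: acc |= 10<<7 -> acc=1348 shift=14
  byte[8]=0xE6 cont=1 payload=0x66=102: acc |= 102<<14 -> acc=1672516 shift=21
  byte[9]=0x10 cont=0 payload=0x10=16: acc |= 16<<21 -> acc=35226948 shift=28 [end]
Varint 3: bytes[6:10] = C4 8A E6 10 -> value 35226948 (4 byte(s))
  byte[10]=0xF3 cont=1 payload=0x73=115: acc |= 115<<0 -> acc=115 shift=7
  byte[11]=0xC3 cont=1 payload=0x43=67: acc |= 67<<7 -> acc=8691 shift=14
  byte[12]=0x36 cont=0 payload=0x36=54: acc |= 54<<14 -> acc=893427 shift=21 [end]
Varint 4: bytes[10:13] = F3 C3 36 -> value 893427 (3 byte(s))
  byte[13]=0x95 cont=1 payload=0x15=21: acc |= 21<<0 -> acc=21 shift=7
  byte[14]=0x54 cont=0 payload=0x54=84: acc |= 84<<7 -> acc=10773 shift=14 [end]
Varint 5: bytes[13:15] = 95 54 -> value 10773 (2 byte(s))
  byte[15]=0xAC cont=1 payload=0x2C=44: acc |= 44<<0 -> acc=44 shift=7
  byte[16]=0xCA cont=1 payload=0x4A=74: acc |= 74<<7 -> acc=9516 shift=14
  byte[17]=0x2A cont=0 payload=0x2A=42: acc |= 42<<14 -> acc=697644 shift=21 [end]
Varint 6: bytes[15:18] = AC CA 2A -> value 697644 (3 byte(s))
  byte[18]=0xB0 cont=1 payload=0x30=48: acc |= 48<<0 -> acc=48 shift=7
  byte[19]=0x96 cont=1 payload=0x16=22: acc |= 22<<7 -> acc=2864 shift=14
  byte[20]=0x68 cont=0 payload=0x68=104: acc |= 104<<14 -> acc=1706800 shift=21 [end]
Varint 7: bytes[18:21] = B0 96 68 -> value 1706800 (3 byte(s))

Answer: 18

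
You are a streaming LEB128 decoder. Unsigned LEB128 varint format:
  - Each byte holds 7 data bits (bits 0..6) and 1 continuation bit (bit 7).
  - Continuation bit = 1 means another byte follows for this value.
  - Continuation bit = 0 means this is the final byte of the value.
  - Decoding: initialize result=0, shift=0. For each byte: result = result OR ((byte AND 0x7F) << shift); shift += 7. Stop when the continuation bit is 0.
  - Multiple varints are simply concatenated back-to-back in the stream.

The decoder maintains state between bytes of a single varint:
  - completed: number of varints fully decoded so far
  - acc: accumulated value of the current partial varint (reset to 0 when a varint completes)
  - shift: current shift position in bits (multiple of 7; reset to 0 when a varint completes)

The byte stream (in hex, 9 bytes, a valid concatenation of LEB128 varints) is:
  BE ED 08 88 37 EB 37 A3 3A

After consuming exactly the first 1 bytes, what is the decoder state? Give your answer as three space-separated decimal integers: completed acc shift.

Answer: 0 62 7

Derivation:
byte[0]=0xBE cont=1 payload=0x3E: acc |= 62<<0 -> completed=0 acc=62 shift=7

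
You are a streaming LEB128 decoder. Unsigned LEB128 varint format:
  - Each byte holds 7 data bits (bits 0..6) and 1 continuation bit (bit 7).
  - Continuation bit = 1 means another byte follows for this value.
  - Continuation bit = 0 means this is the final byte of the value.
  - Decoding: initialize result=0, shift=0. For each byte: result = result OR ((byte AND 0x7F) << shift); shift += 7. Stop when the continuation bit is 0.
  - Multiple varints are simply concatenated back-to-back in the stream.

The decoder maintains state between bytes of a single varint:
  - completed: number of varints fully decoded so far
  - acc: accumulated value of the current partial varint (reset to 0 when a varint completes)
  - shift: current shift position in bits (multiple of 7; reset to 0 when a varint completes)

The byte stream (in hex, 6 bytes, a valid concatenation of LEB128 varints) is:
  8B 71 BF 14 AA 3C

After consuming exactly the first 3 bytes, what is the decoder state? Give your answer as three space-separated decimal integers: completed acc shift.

Answer: 1 63 7

Derivation:
byte[0]=0x8B cont=1 payload=0x0B: acc |= 11<<0 -> completed=0 acc=11 shift=7
byte[1]=0x71 cont=0 payload=0x71: varint #1 complete (value=14475); reset -> completed=1 acc=0 shift=0
byte[2]=0xBF cont=1 payload=0x3F: acc |= 63<<0 -> completed=1 acc=63 shift=7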